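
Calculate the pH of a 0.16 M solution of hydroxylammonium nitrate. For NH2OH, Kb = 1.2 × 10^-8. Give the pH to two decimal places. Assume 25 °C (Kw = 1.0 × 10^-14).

NH3OH+ is the conjugate acid of the weak base NH2OH.
Ka = Kw/Kb = 1.0×10^-14 / 1.2 × 10^-8 = 8.33 × 10^-7
Ka = x²/(0.16 − x) = 8.33 × 10^-7
Neglecting x in the denominator: x = √(8.33 × 10^-7 × 0.16) = 3.65 × 10^-4 M
pH = −log[H+] = −log(3.65 × 10^-4) = 3.44

pH = 3.44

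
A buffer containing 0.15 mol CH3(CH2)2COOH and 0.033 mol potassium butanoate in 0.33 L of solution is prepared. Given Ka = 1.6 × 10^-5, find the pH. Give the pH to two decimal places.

pH = 4.14

pKa = −log(1.6 × 10^-5) = 4.796
Henderson–Hasselbalch: pH = pKa + log([CH3(CH2)2COO-]/[CH3(CH2)2COOH]) = 4.796 + log(0.033/0.15)
pH = 4.796 + (-0.658) = 4.14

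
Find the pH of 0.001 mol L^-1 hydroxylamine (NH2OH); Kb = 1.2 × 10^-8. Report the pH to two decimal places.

NH2OH + H2O ⇌ NH3OH+ + OH-
From the ICE table, Kb = [OH-]²/(0.001 − [OH-]) = 1.2 × 10^-8.
Assume [OH-] ≪ 0.001: [OH-] ≈ √(1.2 × 10^-8 × 0.001) = 3.46 × 10^-6 M
pOH = 5.46, so pH = 14.00 − pOH = 8.54

pH = 8.54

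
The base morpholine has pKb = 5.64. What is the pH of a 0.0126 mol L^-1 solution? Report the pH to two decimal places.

C4H8ONH + H2O ⇌ C4H8ONH2+ + OH-
Kb = 10^(−5.64) = 2.29 × 10^-6
From the ICE table, Kb = x²/(0.0126 − x) = 2.29 × 10^-6.
Neglecting x in the denominator: x = √(2.29 × 10^-6 × 0.0126) = 1.70 × 10^-4 M
Check: 1.3% ionized — well under 5%, approximation valid.
pOH = −log(1.70 × 10^-4) = 3.77; pH = 14.00 − 3.77 = 10.23

pH = 10.23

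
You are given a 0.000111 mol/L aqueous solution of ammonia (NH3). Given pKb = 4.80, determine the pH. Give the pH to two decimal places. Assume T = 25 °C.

pH = 9.54

NH3 + H2O ⇌ NH4+ + OH-
Kb = 10^(−4.80) = 1.58 × 10^-5
From the ICE table, Kb = [OH-]²/(0.000111 − [OH-]) = 1.58 × 10^-5.
The 5% rule fails; solving [OH-]² + Kb·[OH-] − Kb·C₀ = 0 exactly:
[OH-] = (−Kb + √(Kb² + 4·Kb·C₀))/2 = 3.47 × 10^-5 M
pOH = −log(3.47 × 10^-5) = 4.46; pH = 14.00 − 4.46 = 9.54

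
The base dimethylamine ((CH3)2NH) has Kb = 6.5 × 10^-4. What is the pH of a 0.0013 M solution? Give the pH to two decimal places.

pH = 10.81

(CH3)2NH + H2O ⇌ (CH3)2NH2+ + OH-
From the ICE table, Kb = [OH-]²/(0.0013 − [OH-]) = 6.5 × 10^-4.
[OH-] is not negligible relative to C₀; solve [OH-]² + 0.00065·[OH-] − 8.45e-07 = 0.
[OH-] = [−0.00065 + √(0.00065² + 3.38e-06)]/2 = 6.50 × 10^-4 M
pOH = −log(6.50 × 10^-4) = 3.19; pH = 14.00 − 3.19 = 10.81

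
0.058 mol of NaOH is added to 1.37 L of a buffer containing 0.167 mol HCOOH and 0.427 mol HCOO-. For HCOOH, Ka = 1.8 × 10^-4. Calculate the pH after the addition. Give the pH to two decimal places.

pH = 4.39

After neutralization: n(HCOOH) = 0.109 mol, n(HCOO-) = 0.485 mol.
pKa = −log(1.8 × 10^-4) = 3.745
Henderson–Hasselbalch with mole ratio 0.485/0.109: pH = 3.745 + (+0.648)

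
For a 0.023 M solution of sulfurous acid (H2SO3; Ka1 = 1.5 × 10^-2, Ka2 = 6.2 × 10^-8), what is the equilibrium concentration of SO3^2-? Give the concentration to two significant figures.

First ionization gives [H+] ≈ [HSO3-] = 1.25 × 10^-2 M.
Second step: Ka2 = [H+][SO3^2-]/[HSO3-] ≈ [SO3^2-] (since [H+] ≈ [HSO3-]).
So [SO3^2-] ≈ Ka2.

6.2 × 10^-8 M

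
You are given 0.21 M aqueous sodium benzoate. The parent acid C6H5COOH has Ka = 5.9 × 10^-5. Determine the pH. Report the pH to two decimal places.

pH = 8.78

C6H5COO- is the conjugate base of the weak acid C6H5COOH.
Kb = Kw/Ka = 1.0×10^-14 / 5.9 × 10^-5 = 1.69 × 10^-10
Kb = [OH-]²/(0.21 − [OH-]) = 1.69 × 10^-10
Assume [OH-] ≪ 0.21: [OH-] ≈ √(1.69 × 10^-10 × 0.21) = 5.96 × 10^-6 M
pOH = −log(5.96 × 10^-6) = 5.22; pH = 14.00 − 5.22 = 8.78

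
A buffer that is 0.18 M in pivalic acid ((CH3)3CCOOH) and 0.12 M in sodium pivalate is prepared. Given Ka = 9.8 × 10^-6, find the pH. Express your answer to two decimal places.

pH = 4.83

pKa = −log(9.8 × 10^-6) = 5.009
Henderson–Hasselbalch: pH = pKa + log([(CH3)3CCOO-]/[(CH3)3CCOOH]) = 5.009 + log(0.12/0.18)
pH = 5.009 + (-0.176) = 4.83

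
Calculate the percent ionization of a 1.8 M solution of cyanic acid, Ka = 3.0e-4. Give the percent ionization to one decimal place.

1.3%

HOCN ⇌ OCN- + H+; let x = [H+] at equilibrium.
x ≈ √(Ka·C₀) = √(3.0 × 10^-4 × 1.8) = 2.32 × 10^-2 M
Fraction ionized = 2.32 × 10^-2 / 1.8 = 0.0129 → 1.3%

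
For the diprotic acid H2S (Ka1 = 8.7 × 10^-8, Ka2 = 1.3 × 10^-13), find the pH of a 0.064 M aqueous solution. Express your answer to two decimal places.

Since Ka1 ≫ Ka2, the first ionization dominates [H+].
Ka1 = x²/(0.064 − x) = 8.7 × 10^-8
x ≈ √(8.7 × 10^-8 × 0.064) = 7.46 × 10^-5 M
pH = −log(7.46 × 10^-5) = 4.13

pH = 4.13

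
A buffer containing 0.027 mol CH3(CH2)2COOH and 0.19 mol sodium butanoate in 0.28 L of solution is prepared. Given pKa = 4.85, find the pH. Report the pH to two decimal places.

pH = 5.70

pH = pKa + log([A⁻]/[HA]) = 4.85 + log(0.19/0.027)
pH = 4.85 + (+0.847) = 5.70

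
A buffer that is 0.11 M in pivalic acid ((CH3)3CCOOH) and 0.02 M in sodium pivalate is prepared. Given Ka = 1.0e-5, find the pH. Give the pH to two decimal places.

pH = 4.26

pKa = −log(1.0 × 10^-5) = 5.000
Using pH = pKa + log([base]/[acid]) with [base]/[acid] = 0.02/0.11:
pH = 5.000 + (-0.740) = 4.26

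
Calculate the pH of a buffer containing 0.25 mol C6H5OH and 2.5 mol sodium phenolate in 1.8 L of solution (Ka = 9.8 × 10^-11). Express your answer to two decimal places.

pH = 11.01

pKa = −log(9.8 × 10^-11) = 10.009
Using pH = pKa + log([base]/[acid]) with [base]/[acid] = 2.5/0.25:
pH = 10.009 + (+1.000) = 11.01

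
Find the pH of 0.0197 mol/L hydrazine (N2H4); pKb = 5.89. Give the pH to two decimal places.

N2H4 + H2O ⇌ N2H5+ + OH-
Kb = 10^(−5.89) = 1.29 × 10^-6
From the ICE table, Kb = [OH-]²/(0.0197 − [OH-]) = 1.29 × 10^-6.
Neglecting [OH-] in the denominator: [OH-] = √(1.29 × 10^-6 × 0.0197) = 1.59 × 10^-4 M
pOH = −log(1.59 × 10^-4) = 3.80; pH = 14.00 − 3.80 = 10.20

pH = 10.20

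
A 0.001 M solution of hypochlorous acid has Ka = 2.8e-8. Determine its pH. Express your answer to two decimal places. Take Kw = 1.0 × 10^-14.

HOCl ⇌ OCl- + H+
From the ICE table, Ka = x²/(0.001 − x) = 2.8 × 10^-8.
Since Ka ≪ C₀, x ≈ √(Ka·C₀) = 5.29 × 10^-6 M.
pH = −log(5.29 × 10^-6) = 5.28

pH = 5.28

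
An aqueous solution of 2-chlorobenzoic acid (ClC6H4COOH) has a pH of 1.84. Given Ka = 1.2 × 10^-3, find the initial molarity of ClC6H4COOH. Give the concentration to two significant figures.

[H+] = 10^(-1.84) = 1.45 × 10^-2 M = x
Ka = x²/(C₀ − x) ⇒ C₀ = x + x²/Ka
C₀ = 1.45 × 10^-2 + (1.45 × 10^-2)²/(1.2 × 10^-3) = 1.90 × 10^-1 M

C₀ = 1.9 × 10^-1 M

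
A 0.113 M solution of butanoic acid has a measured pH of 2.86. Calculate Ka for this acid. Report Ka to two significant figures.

Ka = 1.7 × 10^-5

[H+] = 10^(-2.86) = 1.38 × 10^-3 M
At equilibrium [HA] = 0.113 − 1.38 × 10^-3 = 1.12 × 10^-1 M
Ka = [H+][A-]/[HA] = (1.38 × 10^-3)² / 1.12 × 10^-1 = 1.7 × 10^-5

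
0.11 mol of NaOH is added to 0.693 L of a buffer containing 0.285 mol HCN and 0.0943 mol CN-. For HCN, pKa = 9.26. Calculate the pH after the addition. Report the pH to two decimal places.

pH = 9.33

OH- converts HCN to CN-: HCN → 0.175 mol, CN- → 0.204 mol.
Henderson–Hasselbalch with mole ratio 0.204/0.175: pH = 9.26 + (+0.067)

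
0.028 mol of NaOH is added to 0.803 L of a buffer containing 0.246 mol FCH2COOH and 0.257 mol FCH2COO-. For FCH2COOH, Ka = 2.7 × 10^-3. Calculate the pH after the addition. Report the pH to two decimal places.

pH = 2.69

After neutralization: n(FCH2COOH) = 0.218 mol, n(FCH2COO-) = 0.285 mol.
pKa = −log(2.7 × 10^-3) = 2.569
pH = pKa + log([A⁻]/[HA]) = 2.569 + log(0.285/0.218) = 2.569 +0.116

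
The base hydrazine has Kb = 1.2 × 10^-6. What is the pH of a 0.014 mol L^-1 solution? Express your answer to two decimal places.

N2H4 + H2O ⇌ N2H5+ + OH-
Kb = x²/(0.014 − x) = 1.2 × 10^-6
Since Kb ≪ C₀, x ≈ √(Kb·C₀) = 1.30 × 10^-4 M.
Check: 0.93% ionized — well under 5%, approximation valid.
pOH = −log(1.30 × 10^-4) = 3.89; pH = 14.00 − 3.89 = 10.11

pH = 10.11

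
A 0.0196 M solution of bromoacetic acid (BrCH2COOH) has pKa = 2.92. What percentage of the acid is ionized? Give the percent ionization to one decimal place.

21.9%

BrCH2COOH ⇌ BrCH2COO- + H+; let x = [H+] at equilibrium.
Ka = 10^(−2.92) = 1.20 × 10^-3
Ka = x²/(C₀ − x); solving the quadratic gives x = 4.29 × 10^-3 M.
Fraction ionized = 4.29 × 10^-3 / 0.0196 = 0.2189 → 21.9%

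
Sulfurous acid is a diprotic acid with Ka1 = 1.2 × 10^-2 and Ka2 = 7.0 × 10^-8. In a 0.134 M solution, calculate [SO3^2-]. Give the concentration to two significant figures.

7.0 × 10^-8 M

First ionization gives [H+] ≈ [HSO3-] = 3.45 × 10^-2 M.
Second step: Ka2 = [H+][SO3^2-]/[HSO3-] ≈ [SO3^2-] (since [H+] ≈ [HSO3-]).
So [SO3^2-] ≈ Ka2.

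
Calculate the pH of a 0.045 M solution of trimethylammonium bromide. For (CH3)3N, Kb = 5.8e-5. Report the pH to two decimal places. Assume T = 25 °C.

pH = 5.56

(CH3)3NH+ is the conjugate acid of the weak base (CH3)3N.
Ka = Kw/Kb = 1.0×10^-14 / 5.8 × 10^-5 = 1.72 × 10^-10
Ka = [H+]²/(0.045 − [H+]) = 1.72 × 10^-10
Since Ka ≪ C₀, [H+] ≈ √(Ka·C₀) = 2.78 × 10^-6 M.
pH = −log[H+] = −log(2.78 × 10^-6) = 5.56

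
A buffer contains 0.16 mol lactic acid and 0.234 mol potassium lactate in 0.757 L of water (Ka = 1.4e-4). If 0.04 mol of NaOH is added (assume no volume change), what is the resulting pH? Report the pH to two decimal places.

OH- converts CH3CH(OH)COOH to CH3CH(OH)COO-: CH3CH(OH)COOH → 0.12 mol, CH3CH(OH)COO- → 0.274 mol.
pKa = −log(1.4 × 10^-4) = 3.854
pH = pKa + log([A⁻]/[HA]) = 3.854 + log(0.274/0.12) = 3.854 +0.359

pH = 4.21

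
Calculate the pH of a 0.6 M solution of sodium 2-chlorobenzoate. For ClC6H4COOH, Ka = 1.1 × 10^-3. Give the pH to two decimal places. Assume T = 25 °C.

ClC6H4COO- is the conjugate base of the weak acid ClC6H4COOH.
Kb = Kw/Ka = 1.0×10^-14 / 1.1 × 10^-3 = 9.09 × 10^-12
Kb = [OH-]²/(0.6 − [OH-]) = 9.09 × 10^-12
Since Kb ≪ C₀, [OH-] ≈ √(Kb·C₀) = 2.34 × 10^-6 M.
pOH = −log(2.34 × 10^-6) = 5.63; pH = 14.00 − 5.63 = 8.37

pH = 8.37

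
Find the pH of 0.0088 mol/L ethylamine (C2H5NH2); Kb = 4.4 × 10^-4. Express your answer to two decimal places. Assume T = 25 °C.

pH = 11.25

C2H5NH2 + H2O ⇌ C2H5NH3+ + OH-
Let x = [OH-] at equilibrium. Kb = x²/(0.0088 − x).
The 5% rule fails; solving x² + Kb·x − Kb·C₀ = 0 exactly:
x = (−Kb + √(Kb² + 4·Kb·C₀))/2 = 1.76 × 10^-3 M
pOH = −log(1.76 × 10^-3) = 2.75; pH = 14.00 − 2.75 = 11.25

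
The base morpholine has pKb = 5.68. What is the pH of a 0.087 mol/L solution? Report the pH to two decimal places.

C4H8ONH + H2O ⇌ C4H8ONH2+ + OH-
Kb = 10^(−5.68) = 2.09 × 10^-6
From the ICE table, Kb = x²/(0.087 − x) = 2.09 × 10^-6.
Assume x ≪ 0.087: x ≈ √(2.09 × 10^-6 × 0.087) = 4.26 × 10^-4 M
pOH = −log(4.26 × 10^-4) = 3.37; pH = 14.00 − 3.37 = 10.63

pH = 10.63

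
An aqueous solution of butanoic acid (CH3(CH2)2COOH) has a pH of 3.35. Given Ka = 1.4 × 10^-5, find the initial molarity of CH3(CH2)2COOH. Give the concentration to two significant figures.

C₀ = 1.5 × 10^-2 M

[H+] = 10^(-3.35) = 4.47 × 10^-4 M = x
Ka = x²/(C₀ − x) ⇒ C₀ = x + x²/Ka
C₀ = 4.47 × 10^-4 + (4.47 × 10^-4)²/(1.4 × 10^-5) = 1.47 × 10^-2 M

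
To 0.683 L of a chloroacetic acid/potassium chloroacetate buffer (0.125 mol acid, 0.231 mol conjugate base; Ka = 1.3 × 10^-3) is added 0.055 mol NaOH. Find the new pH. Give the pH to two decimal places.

pH = 3.50

After neutralization: n(ClCH2COOH) = 0.07 mol, n(ClCH2COO-) = 0.286 mol.
pKa = −log(1.3 × 10^-3) = 2.886
pH = pKa + log(n_ClCH2COO-/n_ClCH2COOH) = 2.886 + log(0.286/0.07) = 2.886 + (+0.611)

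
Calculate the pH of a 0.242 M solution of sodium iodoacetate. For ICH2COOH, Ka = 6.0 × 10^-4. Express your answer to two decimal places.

pH = 8.30

ICH2COO- is the conjugate base of the weak acid ICH2COOH.
Kb = Kw/Ka = 1.0×10^-14 / 6.0 × 10^-4 = 1.67 × 10^-11
Kb = [OH-]²/(0.242 − [OH-]) = 1.67 × 10^-11
Since Kb ≪ C₀, [OH-] ≈ √(Kb·C₀) = 2.01 × 10^-6 M.
Check: 0.00083% ionized — well under 5%, approximation valid.
pOH = −log(2.01 × 10^-6) = 5.70; pH = 14.00 − 5.70 = 8.30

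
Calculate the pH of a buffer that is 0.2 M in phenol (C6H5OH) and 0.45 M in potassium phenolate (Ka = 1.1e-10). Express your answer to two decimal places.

pH = 10.31

pKa = −log(1.1 × 10^-10) = 9.959
pH = pKa + log([A⁻]/[HA]) = 9.959 + log(0.45/0.2)
pH = 9.959 + (+0.352) = 10.31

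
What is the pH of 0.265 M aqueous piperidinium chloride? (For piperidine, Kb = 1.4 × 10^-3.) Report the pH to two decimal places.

pH = 5.86

C5H10NH2+ is the conjugate acid of the weak base C5H10NH.
Ka = Kw/Kb = 1.0×10^-14 / 1.4 × 10^-3 = 7.14 × 10^-12
From the ICE table, Ka = [H+]²/(0.265 − [H+]) = 7.14 × 10^-12.
Neglecting [H+] in the denominator: [H+] = √(7.14 × 10^-12 × 0.265) = 1.38 × 10^-6 M
pH = −log(1.38 × 10^-6) = 5.86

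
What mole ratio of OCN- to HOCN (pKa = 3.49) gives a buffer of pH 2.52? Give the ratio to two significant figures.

ratio = 0.11

pH = pKa + log(r) ⇒ log(r) = 2.52 − 3.49 = -0.97
r = [OCN-]/[HOCN] = 10^(-0.97) = 0.107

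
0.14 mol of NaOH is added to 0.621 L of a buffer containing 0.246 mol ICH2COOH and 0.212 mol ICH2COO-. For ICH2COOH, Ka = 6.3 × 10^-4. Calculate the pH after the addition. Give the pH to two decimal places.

pH = 3.72

After neutralization: n(ICH2COOH) = 0.106 mol, n(ICH2COO-) = 0.352 mol.
pKa = −log(6.3 × 10^-4) = 3.201
pH = pKa + log([A⁻]/[HA]) = 3.201 + log(0.352/0.106) = 3.201 +0.521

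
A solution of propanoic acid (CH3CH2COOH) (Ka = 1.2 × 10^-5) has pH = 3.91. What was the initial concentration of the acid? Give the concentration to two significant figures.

C₀ = 1.4 × 10^-3 M

[H+] = 10^(-3.91) = 1.23 × 10^-4 M = x
Ka = x²/(C₀ − x) ⇒ C₀ = x + x²/Ka
C₀ = 1.23 × 10^-4 + (1.23 × 10^-4)²/(1.2 × 10^-5) = 1.38 × 10^-3 M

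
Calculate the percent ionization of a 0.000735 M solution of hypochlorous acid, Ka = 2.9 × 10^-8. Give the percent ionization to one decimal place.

0.6%

HOCl ⇌ OCl- + H+; let x = [H+] at equilibrium.
x ≈ √(Ka·C₀) = √(2.9 × 10^-8 × 0.000735) = 4.62 × 10^-6 M
Fraction ionized = 4.62 × 10^-6 / 0.000735 = 0.0063 → 0.6%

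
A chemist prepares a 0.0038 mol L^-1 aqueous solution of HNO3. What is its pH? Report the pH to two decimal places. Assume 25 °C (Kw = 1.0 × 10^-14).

pH = 2.42

HNO3 is a strong acid and dissociates completely, so [H+] = 0.0038 M.
pH = -log(0.0038) = 2.42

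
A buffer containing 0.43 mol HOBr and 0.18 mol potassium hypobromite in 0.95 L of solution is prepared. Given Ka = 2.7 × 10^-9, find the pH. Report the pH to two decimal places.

pH = 8.19

pKa = −log(2.7 × 10^-9) = 8.569
pH = pKa + log([A⁻]/[HA]) = 8.569 + log(0.18/0.43)
pH = 8.569 + (-0.378) = 8.19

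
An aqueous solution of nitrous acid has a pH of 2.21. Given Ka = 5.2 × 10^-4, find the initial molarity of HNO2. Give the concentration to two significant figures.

C₀ = 7.9 × 10^-2 M

[H+] = 10^(-2.21) = 6.17 × 10^-3 M = x
Ka = x²/(C₀ − x) ⇒ C₀ = x + x²/Ka
C₀ = 6.17 × 10^-3 + (6.17 × 10^-3)²/(5.2 × 10^-4) = 7.94 × 10^-2 M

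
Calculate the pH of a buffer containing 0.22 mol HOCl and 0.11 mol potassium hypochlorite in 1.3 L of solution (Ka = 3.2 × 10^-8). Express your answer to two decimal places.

pKa = −log(3.2 × 10^-8) = 7.495
pH = pKa + log([A⁻]/[HA]) = 7.495 + log(0.11/0.22)
pH = 7.495 + (-0.301) = 7.19

pH = 7.19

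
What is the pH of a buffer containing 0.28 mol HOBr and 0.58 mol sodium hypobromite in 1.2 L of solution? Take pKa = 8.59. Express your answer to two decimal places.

pH = 8.91

pH = pKa + log([A⁻]/[HA]) = 8.59 + log(0.58/0.28)
pH = 8.59 + (+0.316) = 8.91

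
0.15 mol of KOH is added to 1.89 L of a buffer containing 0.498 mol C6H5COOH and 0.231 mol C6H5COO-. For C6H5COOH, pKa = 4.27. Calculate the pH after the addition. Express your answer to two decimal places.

After neutralization: n(C6H5COOH) = 0.348 mol, n(C6H5COO-) = 0.381 mol.
pH = pKa + log([A⁻]/[HA]) = 4.27 + log(0.381/0.348) = 4.27 +0.039

pH = 4.31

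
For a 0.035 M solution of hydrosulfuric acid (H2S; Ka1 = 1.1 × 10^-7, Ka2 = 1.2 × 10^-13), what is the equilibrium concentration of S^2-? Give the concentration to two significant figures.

First ionization gives [H+] ≈ [HS-] = 6.20 × 10^-5 M.
Second step: Ka2 = [H+][S^2-]/[HS-] ≈ [S^2-] (since [H+] ≈ [HS-]).
So [S^2-] ≈ Ka2.

1.2 × 10^-13 M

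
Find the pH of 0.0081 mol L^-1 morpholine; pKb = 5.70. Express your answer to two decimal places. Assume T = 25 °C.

C4H8ONH + H2O ⇌ C4H8ONH2+ + OH-
Kb = 10^(−5.70) = 2.00 × 10^-6
From the ICE table, Kb = [OH-]²/(0.0081 − [OH-]) = 2.00 × 10^-6.
Since Kb ≪ C₀, [OH-] ≈ √(Kb·C₀) = 1.27 × 10^-4 M.
pOH = 3.90, so pH = 14.00 − pOH = 10.10

pH = 10.10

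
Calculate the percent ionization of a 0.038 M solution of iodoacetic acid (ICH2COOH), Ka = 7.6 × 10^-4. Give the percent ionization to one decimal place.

ICH2COOH ⇌ ICH2COO- + H+; let x = [H+] at equilibrium.
Solve x² + 0.00076x − 2.89e-05 = 0 → x = 5.01 × 10^-3 M
% ionization = x/C₀ × 100% = 5.01 × 10^-3/0.038 × 100% = 13.2%

13.2%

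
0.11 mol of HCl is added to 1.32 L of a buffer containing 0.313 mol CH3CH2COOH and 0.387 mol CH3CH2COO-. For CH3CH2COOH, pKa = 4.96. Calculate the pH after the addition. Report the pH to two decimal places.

After neutralization: n(CH3CH2COOH) = 0.423 mol, n(CH3CH2COO-) = 0.277 mol.
pH = pKa + log([A⁻]/[HA]) = 4.96 + log(0.277/0.423) = 4.96 -0.184

pH = 4.78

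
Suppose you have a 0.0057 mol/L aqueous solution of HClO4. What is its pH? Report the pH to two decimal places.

pH = 2.24

HClO4 is a strong acid and dissociates completely, so [H+] = 0.0057 M.
pH = -log(0.0057) = 2.24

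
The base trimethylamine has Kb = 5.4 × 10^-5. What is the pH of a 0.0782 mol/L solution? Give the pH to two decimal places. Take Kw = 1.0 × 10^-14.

(CH3)3N + H2O ⇌ (CH3)3NH+ + OH-
From the ICE table, Kb = x²/(0.0782 − x) = 5.4 × 10^-5.
Assume x ≪ 0.0782: x ≈ √(5.4 × 10^-5 × 0.0782) = 2.05 × 10^-3 M
(x/C₀ = 2.6% < 5%, so the approximation holds.)
pOH = 2.69, so pH = 14.00 − pOH = 11.31

pH = 11.31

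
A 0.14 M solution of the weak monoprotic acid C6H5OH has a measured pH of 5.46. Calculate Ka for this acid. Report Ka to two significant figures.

Ka = 8.6 × 10^-11

[H+] = 10^(-5.46) = 3.47 × 10^-6 M
At equilibrium [HA] = 0.14 − 3.47 × 10^-6 = 1.40 × 10^-1 M
Ka = [H+][A-]/[HA] = (3.47 × 10^-6)² / 1.40 × 10^-1 = 8.6 × 10^-11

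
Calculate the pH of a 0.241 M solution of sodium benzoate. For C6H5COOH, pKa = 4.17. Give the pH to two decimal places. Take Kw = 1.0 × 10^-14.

C6H5COO- is the conjugate base of the weak acid C6H5COOH.
Ka = 10^(−4.17) = 6.76 × 10^-5
Kb = Kw/Ka = 1.0×10^-14 / 6.76 × 10^-5 = 1.48 × 10^-10
From the ICE table, Kb = x²/(0.241 − x) = 1.48 × 10^-10.
Since Kb ≪ C₀, x ≈ √(Kb·C₀) = 5.97 × 10^-6 M.
(x/C₀ = 0.0025% < 5%, so the approximation holds.)
pOH = −log(5.97 × 10^-6) = 5.22; pH = 14.00 − 5.22 = 8.78

pH = 8.78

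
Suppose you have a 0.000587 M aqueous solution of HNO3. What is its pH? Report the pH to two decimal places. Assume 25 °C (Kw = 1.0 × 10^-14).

pH = 3.23

HNO3 is a strong acid and dissociates completely, so [H+] = 0.000587 M.
pH = -log(0.000587) = 3.23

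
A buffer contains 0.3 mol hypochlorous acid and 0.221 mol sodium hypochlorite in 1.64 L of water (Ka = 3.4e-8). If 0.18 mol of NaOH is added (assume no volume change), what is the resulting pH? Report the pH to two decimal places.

After neutralization: n(HOCl) = 0.12 mol, n(OCl-) = 0.401 mol.
pKa = −log(3.4 × 10^-8) = 7.469
pH = pKa + log([A⁻]/[HA]) = 7.469 + log(0.401/0.12) = 7.469 +0.524

pH = 7.99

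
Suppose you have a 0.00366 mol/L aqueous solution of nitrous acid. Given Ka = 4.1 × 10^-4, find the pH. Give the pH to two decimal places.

HNO2 ⇌ NO2- + H+
From the ICE table, Ka = [H+]²/(0.00366 − [H+]) = 4.1 × 10^-4.
[H+] is not negligible relative to C₀; solve [H+]² + 0.00041·[H+] − 1.5e-06 = 0.
[H+] = [−0.00041 + √(0.00041² + 6e-06)]/2 = 1.04 × 10^-3 M
pH = −log(1.04 × 10^-3) = 2.98

pH = 2.98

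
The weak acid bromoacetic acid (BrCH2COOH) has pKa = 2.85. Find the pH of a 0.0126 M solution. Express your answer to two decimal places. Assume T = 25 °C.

BrCH2COOH ⇌ BrCH2COO- + H+
Ka = 10^(−2.85) = 1.41 × 10^-3
Ka = [H+]²/(0.0126 − [H+]) = 1.41 × 10^-3
[H+] is not negligible relative to C₀; solve [H+]² + 0.00141·[H+] − 1.78e-05 = 0.
[H+] = (−Ka + √(Ka² + 4·Ka·C₀))/2 = 3.57 × 10^-3 M
pH = −log[H+] = −log(3.57 × 10^-3) = 2.45

pH = 2.45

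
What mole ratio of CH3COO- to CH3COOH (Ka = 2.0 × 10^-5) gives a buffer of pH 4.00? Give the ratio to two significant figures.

ratio = 0.20

pKa = -log(2.0 × 10^-5) = 4.699
pH = pKa + log(r) ⇒ log(r) = 4.00 − 4.699 = -0.699
r = [CH3COO-]/[CH3COOH] = 10^(-0.699) = 0.2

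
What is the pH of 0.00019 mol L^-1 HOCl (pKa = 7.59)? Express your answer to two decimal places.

pH = 5.66

HOCl ⇌ OCl- + H+
Ka = 10^(−7.59) = 2.57 × 10^-8
Ka = [H+]²/(0.00019 − [H+]) = 2.57 × 10^-8
Assume [H+] ≪ 0.00019: [H+] ≈ √(2.57 × 10^-8 × 0.00019) = 2.21 × 10^-6 M
([H+]/C₀ = 1.2% < 5%, so the approximation holds.)
pH = −log[H+] = −log(2.21 × 10^-6) = 5.66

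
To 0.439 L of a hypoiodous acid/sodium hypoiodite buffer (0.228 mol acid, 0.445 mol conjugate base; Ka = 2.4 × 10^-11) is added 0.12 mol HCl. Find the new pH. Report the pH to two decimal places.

Added H+ converts OI- to HOI: HOI → 0.348 mol, OI- → 0.325 mol.
pKa = −log(2.4 × 10^-11) = 10.620
Henderson–Hasselbalch with mole ratio 0.325/0.348: pH = 10.620 + (-0.030)

pH = 10.59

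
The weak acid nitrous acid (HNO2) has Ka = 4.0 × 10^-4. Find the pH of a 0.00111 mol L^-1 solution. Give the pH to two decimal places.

HNO2 ⇌ NO2- + H+
From the ICE table, Ka = [H+]²/(0.00111 − [H+]) = 4.0 × 10^-4.
The 5% rule fails; solving [H+]² + Ka·[H+] − Ka·C₀ = 0 exactly:
[H+] = [−0.0004 + √(0.0004² + 1.78e-06)]/2 = 4.96 × 10^-4 M
pH = −log[H+] = −log(4.96 × 10^-4) = 3.30

pH = 3.30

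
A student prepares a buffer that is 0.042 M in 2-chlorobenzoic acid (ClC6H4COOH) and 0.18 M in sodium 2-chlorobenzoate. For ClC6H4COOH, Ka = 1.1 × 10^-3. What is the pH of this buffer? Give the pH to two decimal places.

pH = 3.59

pKa = −log(1.1 × 10^-3) = 2.959
pH = pKa + log([A⁻]/[HA]) = 2.959 + log(0.18/0.042)
pH = 2.959 + (+0.632) = 3.59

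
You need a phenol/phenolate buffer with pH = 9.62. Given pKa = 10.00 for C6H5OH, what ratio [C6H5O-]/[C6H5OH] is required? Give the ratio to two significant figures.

pH = pKa + log(r) ⇒ log(r) = 9.62 − 10.00 = -0.38
r = [C6H5O-]/[C6H5OH] = 10^(-0.38) = 0.417

ratio = 0.42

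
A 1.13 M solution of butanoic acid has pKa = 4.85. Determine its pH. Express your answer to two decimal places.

CH3(CH2)2COOH ⇌ CH3(CH2)2COO- + H+
Ka = 10^(−4.85) = 1.41 × 10^-5
Ka = [H+]²/(1.13 − [H+]) = 1.41 × 10^-5
Since Ka ≪ C₀, [H+] ≈ √(Ka·C₀) = 3.99 × 10^-3 M.
pH = −log[H+] = −log(3.99 × 10^-3) = 2.40

pH = 2.40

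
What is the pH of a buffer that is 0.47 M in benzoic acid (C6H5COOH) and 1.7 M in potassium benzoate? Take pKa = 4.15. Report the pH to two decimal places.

pH = pKa + log([A⁻]/[HA]) = 4.15 + log(1.7/0.47)
pH = 4.15 + (+0.558) = 4.71

pH = 4.71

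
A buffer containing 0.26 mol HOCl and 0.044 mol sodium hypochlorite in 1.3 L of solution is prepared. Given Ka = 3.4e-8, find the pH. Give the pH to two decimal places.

pH = 6.70

pKa = −log(3.4 × 10^-8) = 7.469
Using pH = pKa + log([base]/[acid]) with [base]/[acid] = 0.044/0.26:
pH = 7.469 + (-0.772) = 6.70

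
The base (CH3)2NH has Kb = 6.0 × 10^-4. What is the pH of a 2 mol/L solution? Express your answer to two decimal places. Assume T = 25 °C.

pH = 12.54

(CH3)2NH + H2O ⇌ (CH3)2NH2+ + OH-
Kb = [OH-]²/(2 − [OH-]) = 6.0 × 10^-4
Since Kb ≪ C₀, [OH-] ≈ √(Kb·C₀) = 3.46 × 10^-2 M.
([OH-]/C₀ = 1.7% < 5%, so the approximation holds.)
pOH = −log(3.46 × 10^-2) = 1.46; pH = 14.00 − 1.46 = 12.54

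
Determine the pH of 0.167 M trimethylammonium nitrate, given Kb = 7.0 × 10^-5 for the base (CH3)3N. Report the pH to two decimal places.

pH = 5.31

(CH3)3NH+ is the conjugate acid of the weak base (CH3)3N.
Ka = Kw/Kb = 1.0×10^-14 / 7.0 × 10^-5 = 1.43 × 10^-10
Ka = x²/(0.167 − x) = 1.43 × 10^-10
Neglecting x in the denominator: x = √(1.43 × 10^-10 × 0.167) = 4.89 × 10^-6 M
(x/C₀ = 0.0029% < 5%, so the approximation holds.)
pH = −log(4.89 × 10^-6) = 5.31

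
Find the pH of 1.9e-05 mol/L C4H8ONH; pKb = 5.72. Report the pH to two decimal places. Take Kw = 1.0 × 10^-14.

C4H8ONH + H2O ⇌ C4H8ONH2+ + OH-
Kb = 10^(−5.72) = 1.91 × 10^-6
From the ICE table, Kb = [OH-]²/(1.9e-05 − [OH-]) = 1.91 × 10^-6.
[OH-] is not negligible relative to C₀; solve [OH-]² + 1.91e-06·[OH-] − 3.63e-11 = 0.
[OH-] = (−Kb + √(Kb² + 4·Kb·C₀))/2 = 5.14 × 10^-6 M
pOH = −log(5.14 × 10^-6) = 5.29; pH = 14.00 − 5.29 = 8.71

pH = 8.71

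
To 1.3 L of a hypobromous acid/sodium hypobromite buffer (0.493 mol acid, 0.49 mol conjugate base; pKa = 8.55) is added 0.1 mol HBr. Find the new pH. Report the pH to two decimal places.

After neutralization: n(HOBr) = 0.593 mol, n(OBr-) = 0.39 mol.
Henderson–Hasselbalch with mole ratio 0.39/0.593: pH = 8.55 + (-0.182)

pH = 8.37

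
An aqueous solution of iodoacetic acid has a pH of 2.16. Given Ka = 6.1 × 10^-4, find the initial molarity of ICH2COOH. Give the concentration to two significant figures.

C₀ = 8.5 × 10^-2 M

[H+] = 10^(-2.16) = 6.92 × 10^-3 M = x
Ka = x²/(C₀ − x) ⇒ C₀ = x + x²/Ka
C₀ = 6.92 × 10^-3 + (6.92 × 10^-3)²/(6.1 × 10^-4) = 8.54 × 10^-2 M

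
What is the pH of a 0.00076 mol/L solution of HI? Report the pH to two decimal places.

pH = 3.12

HI is a strong acid and dissociates completely, so [H+] = 0.00076 M.
pH = -log(0.00076) = 3.12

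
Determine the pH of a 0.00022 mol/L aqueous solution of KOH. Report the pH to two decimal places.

KOH is a strong base; [OH-] = 0.00022 M.
pOH = -log(0.00022) = 3.66
pH = 14.00 - 3.66 = 10.34

pH = 10.34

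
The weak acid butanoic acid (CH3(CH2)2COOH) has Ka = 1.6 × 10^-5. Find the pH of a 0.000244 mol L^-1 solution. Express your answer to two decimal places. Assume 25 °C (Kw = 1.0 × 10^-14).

CH3(CH2)2COOH ⇌ CH3(CH2)2COO- + H+
From the ICE table, Ka = [H+]²/(0.000244 − [H+]) = 1.6 × 10^-5.
The 5% rule fails; solving [H+]² + Ka·[H+] − Ka·C₀ = 0 exactly:
[H+] = [−1.6e-05 + √(1.6e-05² + 1.56e-08)]/2 = 5.50 × 10^-5 M
pH = −log[H+] = −log(5.50 × 10^-5) = 4.26

pH = 4.26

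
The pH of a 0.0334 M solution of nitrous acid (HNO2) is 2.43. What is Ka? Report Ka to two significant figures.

Ka = 4.7 × 10^-4

[H+] = 10^(-2.43) = 3.72 × 10^-3 M
At equilibrium [HA] = 0.0334 − 3.72 × 10^-3 = 2.97 × 10^-2 M
Ka = [H+][A-]/[HA] = (3.72 × 10^-3)² / 2.97 × 10^-2 = 4.7 × 10^-4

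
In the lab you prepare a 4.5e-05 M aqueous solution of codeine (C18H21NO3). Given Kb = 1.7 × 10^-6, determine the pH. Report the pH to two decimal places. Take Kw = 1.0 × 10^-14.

pH = 8.90

C18H21NO3 + H2O ⇌ C18H22NO3+ + OH-
Kb = x²/(4.5e-05 − x) = 1.7 × 10^-6
Here C₀/Kb ≈ 26.5, so the small-x approximation fails. Use the quadratic:
x = [−1.7e-06 + √(1.7e-06² + 3.06e-10)]/2 = 7.94 × 10^-6 M
pOH = −log(7.94 × 10^-6) = 5.10; pH = 14.00 − 5.10 = 8.90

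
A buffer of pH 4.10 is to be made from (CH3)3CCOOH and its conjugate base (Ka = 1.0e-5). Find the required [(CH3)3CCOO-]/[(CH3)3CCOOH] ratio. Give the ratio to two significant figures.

ratio = 0.13

pKa = -log(1.0 × 10^-5) = 5.000
pH = pKa + log(r) ⇒ log(r) = 4.10 − 5.000 = -0.900
r = [(CH3)3CCOO-]/[(CH3)3CCOOH] = 10^(-0.900) = 0.126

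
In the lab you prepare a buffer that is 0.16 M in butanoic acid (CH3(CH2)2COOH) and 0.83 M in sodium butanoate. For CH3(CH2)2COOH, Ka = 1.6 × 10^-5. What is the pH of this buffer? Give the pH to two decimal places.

pKa = −log(1.6 × 10^-5) = 4.796
pH = pKa + log([A⁻]/[HA]) = 4.796 + log(0.83/0.16)
pH = 4.796 + (+0.715) = 5.51

pH = 5.51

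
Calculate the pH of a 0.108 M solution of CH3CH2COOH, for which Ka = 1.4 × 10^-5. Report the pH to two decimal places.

CH3CH2COOH ⇌ CH3CH2COO- + H+
Let x = [H+] at equilibrium. Ka = x²/(0.108 − x).
Since Ka ≪ C₀, x ≈ √(Ka·C₀) = 1.23 × 10^-3 M.
(x/C₀ = 1.1% < 5%, so the approximation holds.)
pH = −log[H+] = −log(1.23 × 10^-3) = 2.91

pH = 2.91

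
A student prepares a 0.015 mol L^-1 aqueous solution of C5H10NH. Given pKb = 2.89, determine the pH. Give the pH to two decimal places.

pH = 11.58

C5H10NH + H2O ⇌ C5H10NH2+ + OH-
Kb = 10^(−2.89) = 1.29 × 10^-3
Let x = [OH-] at equilibrium. Kb = x²/(0.015 − x).
x is not negligible relative to C₀; solve x² + 0.00129·x − 1.93e-05 = 0.
x = [−0.00129 + √(0.00129² + 7.74e-05)]/2 = 3.80 × 10^-3 M
pOH = 2.42, so pH = 14.00 − pOH = 11.58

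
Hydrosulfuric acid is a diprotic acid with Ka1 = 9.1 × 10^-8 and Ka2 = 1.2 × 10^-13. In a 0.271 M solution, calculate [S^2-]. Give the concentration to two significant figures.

1.2 × 10^-13 M

First ionization gives [H+] ≈ [HS-] = 1.57 × 10^-4 M.
Second step: Ka2 = [H+][S^2-]/[HS-] ≈ [S^2-] (since [H+] ≈ [HS-]).
So [S^2-] ≈ Ka2.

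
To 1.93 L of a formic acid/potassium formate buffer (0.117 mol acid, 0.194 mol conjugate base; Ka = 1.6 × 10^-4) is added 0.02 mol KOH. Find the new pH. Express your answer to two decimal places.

pH = 4.14

After neutralization: n(HCOOH) = 0.097 mol, n(HCOO-) = 0.214 mol.
pKa = −log(1.6 × 10^-4) = 3.796
pH = pKa + log([A⁻]/[HA]) = 3.796 + log(0.214/0.097) = 3.796 +0.344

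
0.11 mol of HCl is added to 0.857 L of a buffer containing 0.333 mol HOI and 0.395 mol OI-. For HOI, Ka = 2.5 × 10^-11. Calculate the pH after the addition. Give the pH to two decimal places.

pH = 10.41

After neutralization: n(HOI) = 0.443 mol, n(OI-) = 0.285 mol.
pKa = −log(2.5 × 10^-11) = 10.602
pH = pKa + log([A⁻]/[HA]) = 10.602 + log(0.285/0.443) = 10.602 -0.192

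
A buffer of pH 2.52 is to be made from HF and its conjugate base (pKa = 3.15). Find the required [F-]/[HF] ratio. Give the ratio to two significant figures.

ratio = 0.23

pH = pKa + log(r) ⇒ log(r) = 2.52 − 3.15 = -0.63
r = [F-]/[HF] = 10^(-0.63) = 0.234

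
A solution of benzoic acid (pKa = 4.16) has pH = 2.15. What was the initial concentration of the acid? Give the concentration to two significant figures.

C₀ = 7.3 × 10^-1 M

[H+] = 10^(-2.15) = 7.08 × 10^-3 M = x
Ka = 10^(−4.16) = 6.92 × 10^-5
Ka = x²/(C₀ − x) ⇒ C₀ = x + x²/Ka
C₀ = 7.08 × 10^-3 + (7.08 × 10^-3)²/(6.92 × 10^-5) = 7.31 × 10^-1 M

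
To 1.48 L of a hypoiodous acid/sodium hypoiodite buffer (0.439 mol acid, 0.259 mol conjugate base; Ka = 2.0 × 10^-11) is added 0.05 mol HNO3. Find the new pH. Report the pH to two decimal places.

pH = 10.33

Added H+ converts OI- to HOI: HOI → 0.489 mol, OI- → 0.209 mol.
pKa = −log(2.0 × 10^-11) = 10.699
pH = pKa + log([A⁻]/[HA]) = 10.699 + log(0.209/0.489) = 10.699 -0.369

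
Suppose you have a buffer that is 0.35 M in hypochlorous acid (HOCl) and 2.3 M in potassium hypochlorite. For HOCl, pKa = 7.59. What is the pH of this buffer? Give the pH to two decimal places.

Henderson–Hasselbalch: pH = pKa + log([OCl-]/[HOCl]) = 7.59 + log(2.3/0.35)
pH = 7.59 + (+0.818) = 8.41

pH = 8.41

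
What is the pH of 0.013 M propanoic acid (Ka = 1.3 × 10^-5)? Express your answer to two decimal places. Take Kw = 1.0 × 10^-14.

pH = 3.39

CH3CH2COOH ⇌ CH3CH2COO- + H+
From the ICE table, Ka = x²/(0.013 − x) = 1.3 × 10^-5.
Since Ka ≪ C₀, x ≈ √(Ka·C₀) = 4.11 × 10^-4 M.
(x/C₀ = 3.2% < 5%, so the approximation holds.)
pH = −log[H+] = −log(4.11 × 10^-4) = 3.39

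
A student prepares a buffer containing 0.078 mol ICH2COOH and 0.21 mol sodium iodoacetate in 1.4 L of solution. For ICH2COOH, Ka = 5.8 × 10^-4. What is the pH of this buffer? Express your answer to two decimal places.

pH = 3.67

pKa = −log(5.8 × 10^-4) = 3.237
Using pH = pKa + log([base]/[acid]) with [base]/[acid] = 0.21/0.078:
pH = 3.237 + (+0.430) = 3.67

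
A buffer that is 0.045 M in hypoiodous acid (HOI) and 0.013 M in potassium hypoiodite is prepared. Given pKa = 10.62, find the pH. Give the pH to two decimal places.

Using pH = pKa + log([base]/[acid]) with [base]/[acid] = 0.013/0.045:
pH = 10.62 + (-0.539) = 10.08

pH = 10.08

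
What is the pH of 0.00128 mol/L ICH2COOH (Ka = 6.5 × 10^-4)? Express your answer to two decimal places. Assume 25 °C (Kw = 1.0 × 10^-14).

ICH2COOH ⇌ ICH2COO- + H+
Ka = x²/(0.00128 − x) = 6.5 × 10^-4
The 5% rule fails; solving x² + Ka·x − Ka·C₀ = 0 exactly:
x = [−0.00065 + √(0.00065² + 3.33e-06)]/2 = 6.43 × 10^-4 M
pH = −log[H+] = −log(6.43 × 10^-4) = 3.19

pH = 3.19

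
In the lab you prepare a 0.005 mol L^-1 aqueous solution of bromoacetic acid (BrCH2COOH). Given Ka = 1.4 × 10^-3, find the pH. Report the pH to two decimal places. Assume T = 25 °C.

pH = 2.69

BrCH2COOH ⇌ BrCH2COO- + H+
From the ICE table, Ka = x²/(0.005 − x) = 1.4 × 10^-3.
The 5% rule fails; solving x² + Ka·x − Ka·C₀ = 0 exactly:
x = (−Ka + √(Ka² + 4·Ka·C₀))/2 = 2.04 × 10^-3 M
pH = −log[H+] = −log(2.04 × 10^-3) = 2.69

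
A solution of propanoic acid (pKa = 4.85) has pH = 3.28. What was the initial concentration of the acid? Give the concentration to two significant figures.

[H+] = 10^(-3.28) = 5.25 × 10^-4 M = x
Ka = 10^(−4.85) = 1.41 × 10^-5
Ka = x²/(C₀ − x) ⇒ C₀ = x + x²/Ka
C₀ = 5.25 × 10^-4 + (5.25 × 10^-4)²/(1.41 × 10^-5) = 2.01 × 10^-2 M

C₀ = 2.0 × 10^-2 M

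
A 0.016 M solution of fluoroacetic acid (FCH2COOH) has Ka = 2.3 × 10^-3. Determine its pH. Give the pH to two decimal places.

pH = 2.30

FCH2COOH ⇌ FCH2COO- + H+
Ka = x²/(0.016 − x) = 2.3 × 10^-3
Here C₀/Ka ≈ 6.96, so the small-x approximation fails. Use the quadratic:
x = [−0.0023 + √(0.0023² + 0.000147)]/2 = 5.02 × 10^-3 M
pH = −log(5.02 × 10^-3) = 2.30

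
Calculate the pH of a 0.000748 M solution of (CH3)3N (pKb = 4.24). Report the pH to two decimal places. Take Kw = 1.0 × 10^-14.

pH = 10.26

(CH3)3N + H2O ⇌ (CH3)3NH+ + OH-
Kb = 10^(−4.24) = 5.75 × 10^-5
Kb = x²/(0.000748 − x) = 5.75 × 10^-5
Here C₀/Kb ≈ 13, so the small-x approximation fails. Use the quadratic:
x = (−Kb + √(Kb² + 4·Kb·C₀))/2 = 1.81 × 10^-4 M
pOH = −log(1.81 × 10^-4) = 3.74; pH = 14.00 − 3.74 = 10.26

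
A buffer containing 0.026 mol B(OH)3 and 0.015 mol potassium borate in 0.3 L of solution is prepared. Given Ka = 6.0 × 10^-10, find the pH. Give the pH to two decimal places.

pKa = −log(6.0 × 10^-10) = 9.222
Henderson–Hasselbalch: pH = pKa + log([B(OH)4-]/[B(OH)3]) = 9.222 + log(0.015/0.026)
pH = 9.222 + (-0.239) = 8.98

pH = 8.98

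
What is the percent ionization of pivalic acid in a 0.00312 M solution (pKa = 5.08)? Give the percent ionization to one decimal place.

(CH3)3CCOOH ⇌ (CH3)3CCOO- + H+; let x = [H+] at equilibrium.
Ka = 10^(−5.08) = 8.32 × 10^-6
Ka = x²/(C₀ − x); solving the quadratic gives x = 1.57 × 10^-4 M.
% ionization = x/C₀ × 100% = 1.57 × 10^-4/0.00312 × 100% = 5.0%

5.0%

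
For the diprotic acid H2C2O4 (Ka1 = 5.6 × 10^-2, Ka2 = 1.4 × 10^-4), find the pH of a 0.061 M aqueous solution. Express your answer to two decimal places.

Since Ka1 ≫ Ka2, the first ionization dominates [H+].
Ka1 = x²/(0.061 − x) = 5.6 × 10^-2
Solving the quadratic: x = (−Ka1 + √(Ka1² + 4·Ka1·C₀))/2 = 3.68 × 10^-2 M
pH = −log(3.68 × 10^-2) = 1.43

pH = 1.43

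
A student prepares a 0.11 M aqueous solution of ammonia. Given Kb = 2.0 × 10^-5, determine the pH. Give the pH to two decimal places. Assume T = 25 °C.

NH3 + H2O ⇌ NH4+ + OH-
From the ICE table, Kb = x²/(0.11 − x) = 2.0 × 10^-5.
Assume x ≪ 0.11: x ≈ √(2.0 × 10^-5 × 0.11) = 1.48 × 10^-3 M
(x/C₀ = 1.3% < 5%, so the approximation holds.)
pOH = 2.83, so pH = 14.00 − pOH = 11.17

pH = 11.17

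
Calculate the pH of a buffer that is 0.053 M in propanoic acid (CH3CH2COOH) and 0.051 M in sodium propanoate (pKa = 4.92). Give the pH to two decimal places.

pH = 4.90

Using pH = pKa + log([base]/[acid]) with [base]/[acid] = 0.051/0.053:
pH = 4.92 + (-0.017) = 4.90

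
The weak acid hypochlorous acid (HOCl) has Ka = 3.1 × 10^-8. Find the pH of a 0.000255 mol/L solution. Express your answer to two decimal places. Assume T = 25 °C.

pH = 5.55

HOCl ⇌ OCl- + H+
From the ICE table, Ka = x²/(0.000255 − x) = 3.1 × 10^-8.
Assume x ≪ 0.000255: x ≈ √(3.1 × 10^-8 × 0.000255) = 2.81 × 10^-6 M
pH = −log(2.81 × 10^-6) = 5.55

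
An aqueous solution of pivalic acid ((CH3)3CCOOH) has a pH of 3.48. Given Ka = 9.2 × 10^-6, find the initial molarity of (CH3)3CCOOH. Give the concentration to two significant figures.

[H+] = 10^(-3.48) = 3.31 × 10^-4 M = x
Ka = x²/(C₀ − x) ⇒ C₀ = x + x²/Ka
C₀ = 3.31 × 10^-4 + (3.31 × 10^-4)²/(9.2 × 10^-6) = 1.22 × 10^-2 M

C₀ = 1.2 × 10^-2 M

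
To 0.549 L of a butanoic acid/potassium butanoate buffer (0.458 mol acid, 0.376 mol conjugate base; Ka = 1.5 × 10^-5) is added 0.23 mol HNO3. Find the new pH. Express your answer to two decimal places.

After neutralization: n(CH3(CH2)2COOH) = 0.688 mol, n(CH3(CH2)2COO-) = 0.146 mol.
pKa = −log(1.5 × 10^-5) = 4.824
pH = pKa + log(n_CH3(CH2)2COO-/n_CH3(CH2)2COOH) = 4.824 + log(0.146/0.688) = 4.824 + (-0.673)

pH = 4.15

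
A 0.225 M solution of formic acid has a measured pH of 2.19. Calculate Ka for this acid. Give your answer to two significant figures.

[H+] = 10^(-2.19) = 6.46 × 10^-3 M
At equilibrium [HA] = 0.225 − 6.46 × 10^-3 = 2.19 × 10^-1 M
Ka = [H+][A-]/[HA] = (6.46 × 10^-3)² / 2.19 × 10^-1 = 1.9 × 10^-4

Ka = 1.9 × 10^-4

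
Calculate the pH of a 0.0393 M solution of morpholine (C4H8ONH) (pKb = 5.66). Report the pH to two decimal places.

pH = 10.47

C4H8ONH + H2O ⇌ C4H8ONH2+ + OH-
Kb = 10^(−5.66) = 2.19 × 10^-6
Let x = [OH-] at equilibrium. Kb = x²/(0.0393 − x).
Neglecting x in the denominator: x = √(2.19 × 10^-6 × 0.0393) = 2.93 × 10^-4 M
pOH = −log(2.93 × 10^-4) = 3.53; pH = 14.00 − 3.53 = 10.47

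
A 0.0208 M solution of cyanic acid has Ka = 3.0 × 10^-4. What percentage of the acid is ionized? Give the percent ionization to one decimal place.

HOCN ⇌ OCN- + H+; let x = [H+] at equilibrium.
Ka = x²/(C₀ − x); solving the quadratic gives x = 2.35 × 10^-3 M.
% ionization = x/C₀ × 100% = 2.35 × 10^-3/0.0208 × 100% = 11.3%

11.3%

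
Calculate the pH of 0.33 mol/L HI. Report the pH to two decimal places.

pH = 0.48

HI is a strong acid and dissociates completely, so [H+] = 0.33 M.
pH = -log(0.33) = 0.48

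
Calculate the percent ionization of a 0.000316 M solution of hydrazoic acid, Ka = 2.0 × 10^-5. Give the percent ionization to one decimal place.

HN3 ⇌ N3- + H+; let x = [H+] at equilibrium.
Solve x² + 2e-05x − 6.32e-09 = 0 → x = 7.01 × 10^-5 M
Fraction ionized = 7.01 × 10^-5 / 0.000316 = 0.2218 → 22.2%

22.2%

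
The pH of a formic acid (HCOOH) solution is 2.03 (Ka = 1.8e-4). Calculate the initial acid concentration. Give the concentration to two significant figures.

[H+] = 10^(-2.03) = 9.33 × 10^-3 M = x
Ka = x²/(C₀ − x) ⇒ C₀ = x + x²/Ka
C₀ = 9.33 × 10^-3 + (9.33 × 10^-3)²/(1.8 × 10^-4) = 4.93 × 10^-1 M

C₀ = 4.9 × 10^-1 M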